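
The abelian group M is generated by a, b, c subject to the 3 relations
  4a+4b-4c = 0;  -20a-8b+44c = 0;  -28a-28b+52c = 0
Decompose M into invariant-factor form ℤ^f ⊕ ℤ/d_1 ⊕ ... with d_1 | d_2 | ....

rank_ℚ(R)=3; free=3−3=0
SNF(R) diag = [4, 12, 24] → torsion [4, 12, 24]

Answer: M ≅ ℤ/4 ⊕ ℤ/12 ⊕ ℤ/24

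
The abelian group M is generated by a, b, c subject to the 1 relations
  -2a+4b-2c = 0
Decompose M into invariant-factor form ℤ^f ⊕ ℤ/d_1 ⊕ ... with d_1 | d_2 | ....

Answer: M ≅ ℤ^2 ⊕ ℤ/2

Derivation:
rank_ℚ(R)=1; free=3−1=2
SNF(R) diag = [2] → torsion [2]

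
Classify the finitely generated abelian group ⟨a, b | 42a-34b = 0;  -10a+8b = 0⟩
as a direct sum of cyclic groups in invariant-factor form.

rank_ℚ(R)=2; free=2−2=0
SNF(R) diag = [2, 2] → torsion [2, 2]

Answer: M ≅ ℤ/2 ⊕ ℤ/2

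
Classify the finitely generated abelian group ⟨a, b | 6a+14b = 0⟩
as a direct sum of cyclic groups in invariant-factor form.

rank_ℚ(R)=1; free=2−1=1
SNF(R) diag = [2] → torsion [2]

Answer: M ≅ ℤ^1 ⊕ ℤ/2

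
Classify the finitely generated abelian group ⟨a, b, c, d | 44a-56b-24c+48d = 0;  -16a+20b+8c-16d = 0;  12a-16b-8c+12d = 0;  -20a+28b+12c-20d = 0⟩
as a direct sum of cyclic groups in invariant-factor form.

rank_ℚ(R)=4; free=4−4=0
SNF(R) diag = [4, 4, 4, 4] → torsion [4, 4, 4, 4]

Answer: M ≅ ℤ/4 ⊕ ℤ/4 ⊕ ℤ/4 ⊕ ℤ/4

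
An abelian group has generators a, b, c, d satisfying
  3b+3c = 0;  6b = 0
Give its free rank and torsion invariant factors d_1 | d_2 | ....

rank_ℚ(R)=2; free=4−2=2
SNF(R) diag = [3, 6] → torsion [3, 6]

Answer: M ≅ ℤ^2 ⊕ ℤ/3 ⊕ ℤ/6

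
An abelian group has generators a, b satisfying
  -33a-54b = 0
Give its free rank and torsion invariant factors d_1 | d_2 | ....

rank_ℚ(R)=1; free=2−1=1
SNF(R) diag = [3] → torsion [3]

Answer: M ≅ ℤ^1 ⊕ ℤ/3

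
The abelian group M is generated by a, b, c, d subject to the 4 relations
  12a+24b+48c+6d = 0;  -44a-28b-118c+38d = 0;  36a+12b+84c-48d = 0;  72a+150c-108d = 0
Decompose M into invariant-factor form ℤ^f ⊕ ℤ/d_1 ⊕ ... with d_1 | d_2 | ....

Answer: M ≅ ℤ/2 ⊕ ℤ/6 ⊕ ℤ/12 ⊕ ℤ/36

Derivation:
rank_ℚ(R)=4; free=4−4=0
SNF(R) diag = [2, 6, 12, 36] → torsion [2, 6, 12, 36]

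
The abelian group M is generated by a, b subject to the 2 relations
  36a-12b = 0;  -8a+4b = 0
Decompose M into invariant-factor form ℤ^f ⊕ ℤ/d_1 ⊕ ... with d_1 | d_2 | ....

rank_ℚ(R)=2; free=2−2=0
SNF(R) diag = [4, 12] → torsion [4, 12]

Answer: M ≅ ℤ/4 ⊕ ℤ/12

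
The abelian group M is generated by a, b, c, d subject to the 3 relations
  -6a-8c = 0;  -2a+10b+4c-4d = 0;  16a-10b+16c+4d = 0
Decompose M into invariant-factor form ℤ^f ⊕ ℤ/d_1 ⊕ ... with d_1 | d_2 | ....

Answer: M ≅ ℤ^1 ⊕ ℤ/2 ⊕ ℤ/2 ⊕ ℤ/4

Derivation:
rank_ℚ(R)=3; free=4−3=1
SNF(R) diag = [2, 2, 4] → torsion [2, 2, 4]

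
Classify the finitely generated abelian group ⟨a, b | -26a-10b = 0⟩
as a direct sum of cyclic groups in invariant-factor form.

Answer: M ≅ ℤ^1 ⊕ ℤ/2

Derivation:
rank_ℚ(R)=1; free=2−1=1
SNF(R) diag = [2] → torsion [2]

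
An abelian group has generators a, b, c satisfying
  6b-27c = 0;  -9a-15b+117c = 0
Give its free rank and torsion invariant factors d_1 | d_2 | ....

Answer: M ≅ ℤ^1 ⊕ ℤ/3 ⊕ ℤ/9

Derivation:
rank_ℚ(R)=2; free=3−2=1
SNF(R) diag = [3, 9] → torsion [3, 9]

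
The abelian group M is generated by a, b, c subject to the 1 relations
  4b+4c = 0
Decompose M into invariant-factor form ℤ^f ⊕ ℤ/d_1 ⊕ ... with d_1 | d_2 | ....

Answer: M ≅ ℤ^2 ⊕ ℤ/4

Derivation:
rank_ℚ(R)=1; free=3−1=2
SNF(R) diag = [4] → torsion [4]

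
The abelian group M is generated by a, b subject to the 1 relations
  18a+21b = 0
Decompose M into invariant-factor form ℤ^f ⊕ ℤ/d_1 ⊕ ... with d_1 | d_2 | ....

Answer: M ≅ ℤ^1 ⊕ ℤ/3

Derivation:
rank_ℚ(R)=1; free=2−1=1
SNF(R) diag = [3] → torsion [3]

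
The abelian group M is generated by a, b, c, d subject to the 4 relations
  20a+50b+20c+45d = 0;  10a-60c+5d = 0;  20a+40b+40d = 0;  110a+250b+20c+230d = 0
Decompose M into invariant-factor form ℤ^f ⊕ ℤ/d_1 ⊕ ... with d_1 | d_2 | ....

rank_ℚ(R)=4; free=4−4=0
SNF(R) diag = [5, 10, 20, 20] → torsion [5, 10, 20, 20]

Answer: M ≅ ℤ/5 ⊕ ℤ/10 ⊕ ℤ/20 ⊕ ℤ/20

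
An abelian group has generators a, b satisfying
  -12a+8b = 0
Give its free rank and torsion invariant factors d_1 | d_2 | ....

Answer: M ≅ ℤ^1 ⊕ ℤ/4

Derivation:
rank_ℚ(R)=1; free=2−1=1
SNF(R) diag = [4] → torsion [4]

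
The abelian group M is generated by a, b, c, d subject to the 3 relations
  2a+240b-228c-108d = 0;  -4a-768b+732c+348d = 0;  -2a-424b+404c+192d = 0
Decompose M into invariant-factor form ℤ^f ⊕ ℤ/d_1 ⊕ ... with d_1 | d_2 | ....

rank_ℚ(R)=3; free=4−3=1
SNF(R) diag = [2, 4, 12] → torsion [2, 4, 12]

Answer: M ≅ ℤ^1 ⊕ ℤ/2 ⊕ ℤ/4 ⊕ ℤ/12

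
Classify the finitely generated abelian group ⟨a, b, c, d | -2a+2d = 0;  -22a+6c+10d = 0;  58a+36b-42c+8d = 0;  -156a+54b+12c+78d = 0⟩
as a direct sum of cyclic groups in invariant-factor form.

rank_ℚ(R)=4; free=4−4=0
SNF(R) diag = [2, 6, 18, 54] → torsion [2, 6, 18, 54]

Answer: M ≅ ℤ/2 ⊕ ℤ/6 ⊕ ℤ/18 ⊕ ℤ/54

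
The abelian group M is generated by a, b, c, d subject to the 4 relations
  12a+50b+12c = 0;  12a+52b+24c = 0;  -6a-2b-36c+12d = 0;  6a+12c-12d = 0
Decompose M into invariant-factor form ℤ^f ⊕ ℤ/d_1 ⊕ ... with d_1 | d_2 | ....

rank_ℚ(R)=4; free=4−4=0
SNF(R) diag = [2, 6, 12, 24] → torsion [2, 6, 12, 24]

Answer: M ≅ ℤ/2 ⊕ ℤ/6 ⊕ ℤ/12 ⊕ ℤ/24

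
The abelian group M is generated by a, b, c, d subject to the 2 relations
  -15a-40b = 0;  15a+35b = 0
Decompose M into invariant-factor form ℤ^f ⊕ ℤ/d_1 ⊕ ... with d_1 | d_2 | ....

rank_ℚ(R)=2; free=4−2=2
SNF(R) diag = [5, 15] → torsion [5, 15]

Answer: M ≅ ℤ^2 ⊕ ℤ/5 ⊕ ℤ/15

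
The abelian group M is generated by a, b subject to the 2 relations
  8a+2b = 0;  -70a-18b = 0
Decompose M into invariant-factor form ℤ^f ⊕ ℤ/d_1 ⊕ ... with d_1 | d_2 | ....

rank_ℚ(R)=2; free=2−2=0
SNF(R) diag = [2, 2] → torsion [2, 2]

Answer: M ≅ ℤ/2 ⊕ ℤ/2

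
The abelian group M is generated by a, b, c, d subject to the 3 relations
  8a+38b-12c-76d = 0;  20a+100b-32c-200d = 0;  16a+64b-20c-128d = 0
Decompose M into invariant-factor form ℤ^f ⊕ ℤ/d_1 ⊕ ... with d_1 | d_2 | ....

rank_ℚ(R)=3; free=4−3=1
SNF(R) diag = [2, 4, 4] → torsion [2, 4, 4]

Answer: M ≅ ℤ^1 ⊕ ℤ/2 ⊕ ℤ/4 ⊕ ℤ/4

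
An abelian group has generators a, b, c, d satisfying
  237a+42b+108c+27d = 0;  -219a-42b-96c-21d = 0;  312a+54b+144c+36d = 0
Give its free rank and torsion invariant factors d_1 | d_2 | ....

Answer: M ≅ ℤ^1 ⊕ ℤ/3 ⊕ ℤ/6 ⊕ ℤ/12

Derivation:
rank_ℚ(R)=3; free=4−3=1
SNF(R) diag = [3, 6, 12] → torsion [3, 6, 12]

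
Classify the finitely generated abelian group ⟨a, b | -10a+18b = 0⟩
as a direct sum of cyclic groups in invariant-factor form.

rank_ℚ(R)=1; free=2−1=1
SNF(R) diag = [2] → torsion [2]

Answer: M ≅ ℤ^1 ⊕ ℤ/2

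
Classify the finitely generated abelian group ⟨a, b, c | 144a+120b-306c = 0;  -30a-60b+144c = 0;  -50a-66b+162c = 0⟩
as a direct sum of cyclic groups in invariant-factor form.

Answer: M ≅ ℤ/2 ⊕ ℤ/6 ⊕ ℤ/18

Derivation:
rank_ℚ(R)=3; free=3−3=0
SNF(R) diag = [2, 6, 18] → torsion [2, 6, 18]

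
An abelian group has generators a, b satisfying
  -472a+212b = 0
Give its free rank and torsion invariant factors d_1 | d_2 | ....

Answer: M ≅ ℤ^1 ⊕ ℤ/4

Derivation:
rank_ℚ(R)=1; free=2−1=1
SNF(R) diag = [4] → torsion [4]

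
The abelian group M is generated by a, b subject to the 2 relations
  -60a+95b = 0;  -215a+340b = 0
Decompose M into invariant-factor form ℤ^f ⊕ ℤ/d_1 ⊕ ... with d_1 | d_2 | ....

Answer: M ≅ ℤ/5 ⊕ ℤ/5

Derivation:
rank_ℚ(R)=2; free=2−2=0
SNF(R) diag = [5, 5] → torsion [5, 5]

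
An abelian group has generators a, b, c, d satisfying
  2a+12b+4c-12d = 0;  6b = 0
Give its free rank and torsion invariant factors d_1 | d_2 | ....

Answer: M ≅ ℤ^2 ⊕ ℤ/2 ⊕ ℤ/6

Derivation:
rank_ℚ(R)=2; free=4−2=2
SNF(R) diag = [2, 6] → torsion [2, 6]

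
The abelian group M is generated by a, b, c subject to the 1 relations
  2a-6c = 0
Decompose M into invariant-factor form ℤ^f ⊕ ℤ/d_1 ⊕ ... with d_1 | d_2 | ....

rank_ℚ(R)=1; free=3−1=2
SNF(R) diag = [2] → torsion [2]

Answer: M ≅ ℤ^2 ⊕ ℤ/2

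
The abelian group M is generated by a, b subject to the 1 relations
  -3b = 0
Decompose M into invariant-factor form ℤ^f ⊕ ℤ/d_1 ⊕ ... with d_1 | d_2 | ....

rank_ℚ(R)=1; free=2−1=1
SNF(R) diag = [3] → torsion [3]

Answer: M ≅ ℤ^1 ⊕ ℤ/3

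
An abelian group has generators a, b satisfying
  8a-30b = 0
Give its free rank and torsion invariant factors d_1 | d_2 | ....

rank_ℚ(R)=1; free=2−1=1
SNF(R) diag = [2] → torsion [2]

Answer: M ≅ ℤ^1 ⊕ ℤ/2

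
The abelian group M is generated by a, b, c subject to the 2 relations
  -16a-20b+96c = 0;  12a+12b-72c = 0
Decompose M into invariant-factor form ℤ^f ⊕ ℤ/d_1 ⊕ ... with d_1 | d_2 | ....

Answer: M ≅ ℤ^1 ⊕ ℤ/4 ⊕ ℤ/12

Derivation:
rank_ℚ(R)=2; free=3−2=1
SNF(R) diag = [4, 12] → torsion [4, 12]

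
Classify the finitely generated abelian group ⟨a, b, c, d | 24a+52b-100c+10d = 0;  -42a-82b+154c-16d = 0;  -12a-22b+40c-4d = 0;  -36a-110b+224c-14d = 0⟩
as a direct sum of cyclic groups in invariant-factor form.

rank_ℚ(R)=4; free=4−4=0
SNF(R) diag = [2, 6, 6, 12] → torsion [2, 6, 6, 12]

Answer: M ≅ ℤ/2 ⊕ ℤ/6 ⊕ ℤ/6 ⊕ ℤ/12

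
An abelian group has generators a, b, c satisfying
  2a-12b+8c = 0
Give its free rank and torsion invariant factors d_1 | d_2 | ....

rank_ℚ(R)=1; free=3−1=2
SNF(R) diag = [2] → torsion [2]

Answer: M ≅ ℤ^2 ⊕ ℤ/2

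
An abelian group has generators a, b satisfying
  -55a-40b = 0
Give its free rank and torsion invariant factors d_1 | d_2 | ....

rank_ℚ(R)=1; free=2−1=1
SNF(R) diag = [5] → torsion [5]

Answer: M ≅ ℤ^1 ⊕ ℤ/5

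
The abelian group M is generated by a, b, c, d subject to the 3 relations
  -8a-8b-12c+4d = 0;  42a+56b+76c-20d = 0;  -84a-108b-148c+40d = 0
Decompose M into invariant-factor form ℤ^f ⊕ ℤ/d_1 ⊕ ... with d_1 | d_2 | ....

rank_ℚ(R)=3; free=4−3=1
SNF(R) diag = [2, 4, 4] → torsion [2, 4, 4]

Answer: M ≅ ℤ^1 ⊕ ℤ/2 ⊕ ℤ/4 ⊕ ℤ/4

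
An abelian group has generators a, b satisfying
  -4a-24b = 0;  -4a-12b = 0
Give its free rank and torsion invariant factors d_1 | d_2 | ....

Answer: M ≅ ℤ/4 ⊕ ℤ/12

Derivation:
rank_ℚ(R)=2; free=2−2=0
SNF(R) diag = [4, 12] → torsion [4, 12]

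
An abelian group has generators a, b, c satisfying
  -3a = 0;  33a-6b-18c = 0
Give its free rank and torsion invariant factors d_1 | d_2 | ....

Answer: M ≅ ℤ^1 ⊕ ℤ/3 ⊕ ℤ/6

Derivation:
rank_ℚ(R)=2; free=3−2=1
SNF(R) diag = [3, 6] → torsion [3, 6]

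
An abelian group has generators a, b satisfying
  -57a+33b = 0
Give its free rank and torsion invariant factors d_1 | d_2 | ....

Answer: M ≅ ℤ^1 ⊕ ℤ/3

Derivation:
rank_ℚ(R)=1; free=2−1=1
SNF(R) diag = [3] → torsion [3]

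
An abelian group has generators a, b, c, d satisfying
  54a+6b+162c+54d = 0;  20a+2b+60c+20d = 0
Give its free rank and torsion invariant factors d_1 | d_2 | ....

rank_ℚ(R)=2; free=4−2=2
SNF(R) diag = [2, 6] → torsion [2, 6]

Answer: M ≅ ℤ^2 ⊕ ℤ/2 ⊕ ℤ/6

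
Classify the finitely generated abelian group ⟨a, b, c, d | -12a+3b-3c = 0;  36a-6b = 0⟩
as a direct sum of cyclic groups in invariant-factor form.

rank_ℚ(R)=2; free=4−2=2
SNF(R) diag = [3, 6] → torsion [3, 6]

Answer: M ≅ ℤ^2 ⊕ ℤ/3 ⊕ ℤ/6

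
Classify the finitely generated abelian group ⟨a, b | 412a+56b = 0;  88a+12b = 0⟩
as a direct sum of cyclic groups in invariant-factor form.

rank_ℚ(R)=2; free=2−2=0
SNF(R) diag = [4, 4] → torsion [4, 4]

Answer: M ≅ ℤ/4 ⊕ ℤ/4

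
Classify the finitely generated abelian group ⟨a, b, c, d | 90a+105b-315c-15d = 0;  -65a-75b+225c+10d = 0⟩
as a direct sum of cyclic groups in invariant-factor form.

Answer: M ≅ ℤ^2 ⊕ ℤ/5 ⊕ ℤ/15

Derivation:
rank_ℚ(R)=2; free=4−2=2
SNF(R) diag = [5, 15] → torsion [5, 15]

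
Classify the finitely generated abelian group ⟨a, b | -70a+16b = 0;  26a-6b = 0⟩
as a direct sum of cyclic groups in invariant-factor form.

Answer: M ≅ ℤ/2 ⊕ ℤ/2

Derivation:
rank_ℚ(R)=2; free=2−2=0
SNF(R) diag = [2, 2] → torsion [2, 2]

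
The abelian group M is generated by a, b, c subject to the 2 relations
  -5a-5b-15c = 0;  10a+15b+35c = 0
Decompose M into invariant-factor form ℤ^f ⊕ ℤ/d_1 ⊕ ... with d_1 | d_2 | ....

rank_ℚ(R)=2; free=3−2=1
SNF(R) diag = [5, 5] → torsion [5, 5]

Answer: M ≅ ℤ^1 ⊕ ℤ/5 ⊕ ℤ/5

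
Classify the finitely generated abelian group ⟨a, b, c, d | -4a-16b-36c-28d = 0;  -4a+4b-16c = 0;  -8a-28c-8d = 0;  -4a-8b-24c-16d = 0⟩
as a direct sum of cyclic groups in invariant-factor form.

Answer: M ≅ ℤ/4 ⊕ ℤ/4 ⊕ ℤ/4 ⊕ ℤ/4

Derivation:
rank_ℚ(R)=4; free=4−4=0
SNF(R) diag = [4, 4, 4, 4] → torsion [4, 4, 4, 4]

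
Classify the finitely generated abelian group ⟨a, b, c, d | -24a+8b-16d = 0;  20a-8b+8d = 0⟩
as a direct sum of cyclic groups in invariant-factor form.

Answer: M ≅ ℤ^2 ⊕ ℤ/4 ⊕ ℤ/8

Derivation:
rank_ℚ(R)=2; free=4−2=2
SNF(R) diag = [4, 8] → torsion [4, 8]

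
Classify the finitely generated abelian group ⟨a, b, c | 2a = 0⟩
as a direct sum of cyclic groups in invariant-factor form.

Answer: M ≅ ℤ^2 ⊕ ℤ/2

Derivation:
rank_ℚ(R)=1; free=3−1=2
SNF(R) diag = [2] → torsion [2]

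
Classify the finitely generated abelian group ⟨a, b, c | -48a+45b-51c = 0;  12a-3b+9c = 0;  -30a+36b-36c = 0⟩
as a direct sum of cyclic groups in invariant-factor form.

rank_ℚ(R)=3; free=3−3=0
SNF(R) diag = [3, 6, 12] → torsion [3, 6, 12]

Answer: M ≅ ℤ/3 ⊕ ℤ/6 ⊕ ℤ/12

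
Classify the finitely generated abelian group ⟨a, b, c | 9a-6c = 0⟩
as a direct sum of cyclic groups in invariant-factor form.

rank_ℚ(R)=1; free=3−1=2
SNF(R) diag = [3] → torsion [3]

Answer: M ≅ ℤ^2 ⊕ ℤ/3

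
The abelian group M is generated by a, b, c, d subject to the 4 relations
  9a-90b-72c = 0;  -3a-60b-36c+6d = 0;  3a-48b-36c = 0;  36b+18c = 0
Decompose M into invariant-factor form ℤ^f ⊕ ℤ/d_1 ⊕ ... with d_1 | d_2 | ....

Answer: M ≅ ℤ/3 ⊕ ℤ/6 ⊕ ℤ/18 ⊕ ℤ/18

Derivation:
rank_ℚ(R)=4; free=4−4=0
SNF(R) diag = [3, 6, 18, 18] → torsion [3, 6, 18, 18]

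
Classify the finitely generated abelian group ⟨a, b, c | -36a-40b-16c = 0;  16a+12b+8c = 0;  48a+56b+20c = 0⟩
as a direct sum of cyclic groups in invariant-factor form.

Answer: M ≅ ℤ/4 ⊕ ℤ/4 ⊕ ℤ/12

Derivation:
rank_ℚ(R)=3; free=3−3=0
SNF(R) diag = [4, 4, 12] → torsion [4, 4, 12]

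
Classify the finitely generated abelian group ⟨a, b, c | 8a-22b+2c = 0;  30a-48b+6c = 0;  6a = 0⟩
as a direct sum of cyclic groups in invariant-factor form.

Answer: M ≅ ℤ/2 ⊕ ℤ/6 ⊕ ℤ/18

Derivation:
rank_ℚ(R)=3; free=3−3=0
SNF(R) diag = [2, 6, 18] → torsion [2, 6, 18]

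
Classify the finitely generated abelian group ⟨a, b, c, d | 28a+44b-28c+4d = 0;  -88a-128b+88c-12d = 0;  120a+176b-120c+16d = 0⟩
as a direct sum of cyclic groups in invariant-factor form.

Answer: M ≅ ℤ^1 ⊕ ℤ/4 ⊕ ℤ/4 ⊕ ℤ/8

Derivation:
rank_ℚ(R)=3; free=4−3=1
SNF(R) diag = [4, 4, 8] → torsion [4, 4, 8]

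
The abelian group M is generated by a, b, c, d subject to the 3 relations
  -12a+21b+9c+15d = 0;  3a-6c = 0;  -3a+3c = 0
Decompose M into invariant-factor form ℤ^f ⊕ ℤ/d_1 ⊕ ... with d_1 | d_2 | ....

Answer: M ≅ ℤ^1 ⊕ ℤ/3 ⊕ ℤ/3 ⊕ ℤ/3

Derivation:
rank_ℚ(R)=3; free=4−3=1
SNF(R) diag = [3, 3, 3] → torsion [3, 3, 3]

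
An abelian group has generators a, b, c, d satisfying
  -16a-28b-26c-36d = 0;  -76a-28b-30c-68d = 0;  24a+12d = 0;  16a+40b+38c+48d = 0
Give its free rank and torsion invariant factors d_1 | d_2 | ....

Answer: M ≅ ℤ/2 ⊕ ℤ/4 ⊕ ℤ/12 ⊕ ℤ/12

Derivation:
rank_ℚ(R)=4; free=4−4=0
SNF(R) diag = [2, 4, 12, 12] → torsion [2, 4, 12, 12]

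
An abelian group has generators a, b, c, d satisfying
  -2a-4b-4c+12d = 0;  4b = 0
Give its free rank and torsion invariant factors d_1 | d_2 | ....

Answer: M ≅ ℤ^2 ⊕ ℤ/2 ⊕ ℤ/4

Derivation:
rank_ℚ(R)=2; free=4−2=2
SNF(R) diag = [2, 4] → torsion [2, 4]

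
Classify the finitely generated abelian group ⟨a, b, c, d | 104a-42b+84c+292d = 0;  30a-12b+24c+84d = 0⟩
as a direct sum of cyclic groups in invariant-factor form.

rank_ℚ(R)=2; free=4−2=2
SNF(R) diag = [2, 6] → torsion [2, 6]

Answer: M ≅ ℤ^2 ⊕ ℤ/2 ⊕ ℤ/6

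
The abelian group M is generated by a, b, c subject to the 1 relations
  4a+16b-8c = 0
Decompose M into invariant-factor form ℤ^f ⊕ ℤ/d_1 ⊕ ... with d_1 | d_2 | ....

rank_ℚ(R)=1; free=3−1=2
SNF(R) diag = [4] → torsion [4]

Answer: M ≅ ℤ^2 ⊕ ℤ/4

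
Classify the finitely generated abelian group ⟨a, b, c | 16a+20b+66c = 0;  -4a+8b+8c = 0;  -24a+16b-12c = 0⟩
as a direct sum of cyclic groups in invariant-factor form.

Answer: M ≅ ℤ/2 ⊕ ℤ/4 ⊕ ℤ/8

Derivation:
rank_ℚ(R)=3; free=3−3=0
SNF(R) diag = [2, 4, 8] → torsion [2, 4, 8]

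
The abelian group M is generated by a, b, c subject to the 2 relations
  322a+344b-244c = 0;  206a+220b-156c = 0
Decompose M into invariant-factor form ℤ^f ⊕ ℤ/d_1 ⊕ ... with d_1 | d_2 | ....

Answer: M ≅ ℤ^1 ⊕ ℤ/2 ⊕ ℤ/4

Derivation:
rank_ℚ(R)=2; free=3−2=1
SNF(R) diag = [2, 4] → torsion [2, 4]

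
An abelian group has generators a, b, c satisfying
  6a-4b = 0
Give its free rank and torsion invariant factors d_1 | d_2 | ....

Answer: M ≅ ℤ^2 ⊕ ℤ/2

Derivation:
rank_ℚ(R)=1; free=3−1=2
SNF(R) diag = [2] → torsion [2]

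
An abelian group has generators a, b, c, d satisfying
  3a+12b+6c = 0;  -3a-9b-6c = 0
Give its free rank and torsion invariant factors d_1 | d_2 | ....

rank_ℚ(R)=2; free=4−2=2
SNF(R) diag = [3, 3] → torsion [3, 3]

Answer: M ≅ ℤ^2 ⊕ ℤ/3 ⊕ ℤ/3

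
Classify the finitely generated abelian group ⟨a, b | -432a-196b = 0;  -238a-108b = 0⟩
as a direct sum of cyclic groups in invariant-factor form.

rank_ℚ(R)=2; free=2−2=0
SNF(R) diag = [2, 4] → torsion [2, 4]

Answer: M ≅ ℤ/2 ⊕ ℤ/4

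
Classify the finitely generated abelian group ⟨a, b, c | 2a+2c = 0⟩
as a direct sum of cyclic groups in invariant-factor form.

Answer: M ≅ ℤ^2 ⊕ ℤ/2

Derivation:
rank_ℚ(R)=1; free=3−1=2
SNF(R) diag = [2] → torsion [2]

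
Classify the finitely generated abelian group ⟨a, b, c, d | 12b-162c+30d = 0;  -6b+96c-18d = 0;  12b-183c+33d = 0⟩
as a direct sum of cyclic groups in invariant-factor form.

Answer: M ≅ ℤ^1 ⊕ ℤ/3 ⊕ ℤ/6 ⊕ ℤ/12

Derivation:
rank_ℚ(R)=3; free=4−3=1
SNF(R) diag = [3, 6, 12] → torsion [3, 6, 12]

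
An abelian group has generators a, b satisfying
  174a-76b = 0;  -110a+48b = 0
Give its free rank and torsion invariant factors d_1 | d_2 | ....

rank_ℚ(R)=2; free=2−2=0
SNF(R) diag = [2, 4] → torsion [2, 4]

Answer: M ≅ ℤ/2 ⊕ ℤ/4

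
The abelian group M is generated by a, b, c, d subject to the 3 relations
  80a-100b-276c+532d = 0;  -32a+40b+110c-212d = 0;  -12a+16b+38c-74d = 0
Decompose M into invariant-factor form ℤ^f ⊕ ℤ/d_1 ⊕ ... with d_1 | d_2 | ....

Answer: M ≅ ℤ^1 ⊕ ℤ/2 ⊕ ℤ/2 ⊕ ℤ/4

Derivation:
rank_ℚ(R)=3; free=4−3=1
SNF(R) diag = [2, 2, 4] → torsion [2, 2, 4]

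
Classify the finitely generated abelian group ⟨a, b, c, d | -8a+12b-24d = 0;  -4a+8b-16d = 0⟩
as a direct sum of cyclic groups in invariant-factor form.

rank_ℚ(R)=2; free=4−2=2
SNF(R) diag = [4, 4] → torsion [4, 4]

Answer: M ≅ ℤ^2 ⊕ ℤ/4 ⊕ ℤ/4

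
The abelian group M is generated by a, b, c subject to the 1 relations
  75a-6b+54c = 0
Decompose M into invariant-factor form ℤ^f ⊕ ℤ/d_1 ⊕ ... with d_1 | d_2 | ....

rank_ℚ(R)=1; free=3−1=2
SNF(R) diag = [3] → torsion [3]

Answer: M ≅ ℤ^2 ⊕ ℤ/3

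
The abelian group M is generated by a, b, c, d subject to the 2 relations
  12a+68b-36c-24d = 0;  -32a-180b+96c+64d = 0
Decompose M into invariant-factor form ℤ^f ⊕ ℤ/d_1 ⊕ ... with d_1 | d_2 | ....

Answer: M ≅ ℤ^2 ⊕ ℤ/4 ⊕ ℤ/4

Derivation:
rank_ℚ(R)=2; free=4−2=2
SNF(R) diag = [4, 4] → torsion [4, 4]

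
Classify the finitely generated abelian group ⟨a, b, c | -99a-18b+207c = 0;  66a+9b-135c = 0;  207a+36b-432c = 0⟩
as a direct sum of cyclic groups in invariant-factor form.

Answer: M ≅ ℤ/3 ⊕ ℤ/9 ⊕ ℤ/9

Derivation:
rank_ℚ(R)=3; free=3−3=0
SNF(R) diag = [3, 9, 9] → torsion [3, 9, 9]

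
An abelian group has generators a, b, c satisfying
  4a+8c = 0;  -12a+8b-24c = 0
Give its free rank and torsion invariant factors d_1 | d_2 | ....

rank_ℚ(R)=2; free=3−2=1
SNF(R) diag = [4, 8] → torsion [4, 8]

Answer: M ≅ ℤ^1 ⊕ ℤ/4 ⊕ ℤ/8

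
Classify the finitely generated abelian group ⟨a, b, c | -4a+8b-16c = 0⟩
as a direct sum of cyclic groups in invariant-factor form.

rank_ℚ(R)=1; free=3−1=2
SNF(R) diag = [4] → torsion [4]

Answer: M ≅ ℤ^2 ⊕ ℤ/4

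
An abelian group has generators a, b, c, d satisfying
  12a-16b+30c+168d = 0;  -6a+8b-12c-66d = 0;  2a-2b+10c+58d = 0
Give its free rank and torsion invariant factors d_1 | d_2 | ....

Answer: M ≅ ℤ^1 ⊕ ℤ/2 ⊕ ℤ/2 ⊕ ℤ/6

Derivation:
rank_ℚ(R)=3; free=4−3=1
SNF(R) diag = [2, 2, 6] → torsion [2, 2, 6]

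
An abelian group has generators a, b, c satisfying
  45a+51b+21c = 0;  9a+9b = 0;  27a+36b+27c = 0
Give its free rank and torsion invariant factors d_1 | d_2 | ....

rank_ℚ(R)=3; free=3−3=0
SNF(R) diag = [3, 9, 9] → torsion [3, 9, 9]

Answer: M ≅ ℤ/3 ⊕ ℤ/9 ⊕ ℤ/9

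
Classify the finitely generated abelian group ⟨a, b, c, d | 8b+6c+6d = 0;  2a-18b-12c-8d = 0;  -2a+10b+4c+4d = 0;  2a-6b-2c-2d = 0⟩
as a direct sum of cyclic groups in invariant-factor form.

Answer: M ≅ ℤ/2 ⊕ ℤ/2 ⊕ ℤ/4 ⊕ ℤ/4

Derivation:
rank_ℚ(R)=4; free=4−4=0
SNF(R) diag = [2, 2, 4, 4] → torsion [2, 2, 4, 4]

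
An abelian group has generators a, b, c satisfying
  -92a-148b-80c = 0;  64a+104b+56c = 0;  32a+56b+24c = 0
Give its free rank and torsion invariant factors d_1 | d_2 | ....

Answer: M ≅ ℤ/4 ⊕ ℤ/8 ⊕ ℤ/16

Derivation:
rank_ℚ(R)=3; free=3−3=0
SNF(R) diag = [4, 8, 16] → torsion [4, 8, 16]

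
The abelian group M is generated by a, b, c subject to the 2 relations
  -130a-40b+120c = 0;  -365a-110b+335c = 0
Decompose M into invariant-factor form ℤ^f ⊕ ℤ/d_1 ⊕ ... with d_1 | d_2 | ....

Answer: M ≅ ℤ^1 ⊕ ℤ/5 ⊕ ℤ/10

Derivation:
rank_ℚ(R)=2; free=3−2=1
SNF(R) diag = [5, 10] → torsion [5, 10]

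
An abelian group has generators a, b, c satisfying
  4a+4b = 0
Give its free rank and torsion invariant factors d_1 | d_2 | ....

rank_ℚ(R)=1; free=3−1=2
SNF(R) diag = [4] → torsion [4]

Answer: M ≅ ℤ^2 ⊕ ℤ/4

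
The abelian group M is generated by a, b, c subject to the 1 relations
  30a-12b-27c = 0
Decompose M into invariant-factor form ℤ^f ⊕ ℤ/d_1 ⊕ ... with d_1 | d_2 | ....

Answer: M ≅ ℤ^2 ⊕ ℤ/3

Derivation:
rank_ℚ(R)=1; free=3−1=2
SNF(R) diag = [3] → torsion [3]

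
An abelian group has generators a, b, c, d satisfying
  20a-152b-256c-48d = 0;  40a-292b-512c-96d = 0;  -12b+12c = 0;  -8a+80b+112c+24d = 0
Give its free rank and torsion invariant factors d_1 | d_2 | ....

rank_ℚ(R)=4; free=4−4=0
SNF(R) diag = [4, 12, 12, 24] → torsion [4, 12, 12, 24]

Answer: M ≅ ℤ/4 ⊕ ℤ/12 ⊕ ℤ/12 ⊕ ℤ/24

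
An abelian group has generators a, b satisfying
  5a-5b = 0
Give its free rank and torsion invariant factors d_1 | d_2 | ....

rank_ℚ(R)=1; free=2−1=1
SNF(R) diag = [5] → torsion [5]

Answer: M ≅ ℤ^1 ⊕ ℤ/5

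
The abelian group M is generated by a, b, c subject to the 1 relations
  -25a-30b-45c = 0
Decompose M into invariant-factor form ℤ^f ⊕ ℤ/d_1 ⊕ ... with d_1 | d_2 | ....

rank_ℚ(R)=1; free=3−1=2
SNF(R) diag = [5] → torsion [5]

Answer: M ≅ ℤ^2 ⊕ ℤ/5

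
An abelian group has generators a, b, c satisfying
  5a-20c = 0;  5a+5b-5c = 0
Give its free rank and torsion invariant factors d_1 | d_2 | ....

Answer: M ≅ ℤ^1 ⊕ ℤ/5 ⊕ ℤ/5

Derivation:
rank_ℚ(R)=2; free=3−2=1
SNF(R) diag = [5, 5] → torsion [5, 5]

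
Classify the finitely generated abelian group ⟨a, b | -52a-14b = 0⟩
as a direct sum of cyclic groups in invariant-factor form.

rank_ℚ(R)=1; free=2−1=1
SNF(R) diag = [2] → torsion [2]

Answer: M ≅ ℤ^1 ⊕ ℤ/2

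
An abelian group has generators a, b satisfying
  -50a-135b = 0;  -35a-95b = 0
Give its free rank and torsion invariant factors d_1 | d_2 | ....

Answer: M ≅ ℤ/5 ⊕ ℤ/5

Derivation:
rank_ℚ(R)=2; free=2−2=0
SNF(R) diag = [5, 5] → torsion [5, 5]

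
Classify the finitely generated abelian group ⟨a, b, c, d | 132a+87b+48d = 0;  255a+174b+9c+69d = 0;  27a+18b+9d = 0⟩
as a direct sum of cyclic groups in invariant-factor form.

rank_ℚ(R)=3; free=4−3=1
SNF(R) diag = [3, 9, 9] → torsion [3, 9, 9]

Answer: M ≅ ℤ^1 ⊕ ℤ/3 ⊕ ℤ/9 ⊕ ℤ/9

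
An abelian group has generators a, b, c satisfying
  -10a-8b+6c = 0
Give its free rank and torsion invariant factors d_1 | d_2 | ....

rank_ℚ(R)=1; free=3−1=2
SNF(R) diag = [2] → torsion [2]

Answer: M ≅ ℤ^2 ⊕ ℤ/2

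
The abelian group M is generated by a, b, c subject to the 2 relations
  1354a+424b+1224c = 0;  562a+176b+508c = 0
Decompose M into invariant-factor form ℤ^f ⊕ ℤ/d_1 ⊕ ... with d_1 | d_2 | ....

rank_ℚ(R)=2; free=3−2=1
SNF(R) diag = [2, 4] → torsion [2, 4]

Answer: M ≅ ℤ^1 ⊕ ℤ/2 ⊕ ℤ/4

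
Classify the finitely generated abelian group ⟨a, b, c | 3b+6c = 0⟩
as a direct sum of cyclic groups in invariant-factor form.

rank_ℚ(R)=1; free=3−1=2
SNF(R) diag = [3] → torsion [3]

Answer: M ≅ ℤ^2 ⊕ ℤ/3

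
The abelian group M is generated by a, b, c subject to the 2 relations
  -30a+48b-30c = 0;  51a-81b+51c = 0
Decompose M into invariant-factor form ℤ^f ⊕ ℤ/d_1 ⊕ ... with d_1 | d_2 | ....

Answer: M ≅ ℤ^1 ⊕ ℤ/3 ⊕ ℤ/6

Derivation:
rank_ℚ(R)=2; free=3−2=1
SNF(R) diag = [3, 6] → torsion [3, 6]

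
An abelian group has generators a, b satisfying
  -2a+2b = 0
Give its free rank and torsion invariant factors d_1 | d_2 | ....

rank_ℚ(R)=1; free=2−1=1
SNF(R) diag = [2] → torsion [2]

Answer: M ≅ ℤ^1 ⊕ ℤ/2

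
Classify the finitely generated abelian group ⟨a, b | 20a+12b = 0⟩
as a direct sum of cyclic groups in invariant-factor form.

Answer: M ≅ ℤ^1 ⊕ ℤ/4

Derivation:
rank_ℚ(R)=1; free=2−1=1
SNF(R) diag = [4] → torsion [4]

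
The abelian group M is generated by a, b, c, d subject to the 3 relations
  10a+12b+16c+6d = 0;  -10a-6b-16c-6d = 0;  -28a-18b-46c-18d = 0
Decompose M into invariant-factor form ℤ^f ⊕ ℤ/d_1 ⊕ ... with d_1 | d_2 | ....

rank_ℚ(R)=3; free=4−3=1
SNF(R) diag = [2, 6, 6] → torsion [2, 6, 6]

Answer: M ≅ ℤ^1 ⊕ ℤ/2 ⊕ ℤ/6 ⊕ ℤ/6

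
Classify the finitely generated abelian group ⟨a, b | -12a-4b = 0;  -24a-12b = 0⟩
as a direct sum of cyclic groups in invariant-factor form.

rank_ℚ(R)=2; free=2−2=0
SNF(R) diag = [4, 12] → torsion [4, 12]

Answer: M ≅ ℤ/4 ⊕ ℤ/12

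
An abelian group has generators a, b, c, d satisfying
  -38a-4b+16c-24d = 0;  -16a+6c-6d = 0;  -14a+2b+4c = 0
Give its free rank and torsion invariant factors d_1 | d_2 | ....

Answer: M ≅ ℤ^1 ⊕ ℤ/2 ⊕ ℤ/2 ⊕ ℤ/6

Derivation:
rank_ℚ(R)=3; free=4−3=1
SNF(R) diag = [2, 2, 6] → torsion [2, 2, 6]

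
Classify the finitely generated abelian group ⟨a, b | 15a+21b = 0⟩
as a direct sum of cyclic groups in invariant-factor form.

rank_ℚ(R)=1; free=2−1=1
SNF(R) diag = [3] → torsion [3]

Answer: M ≅ ℤ^1 ⊕ ℤ/3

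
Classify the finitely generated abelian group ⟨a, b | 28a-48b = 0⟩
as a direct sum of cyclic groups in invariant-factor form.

rank_ℚ(R)=1; free=2−1=1
SNF(R) diag = [4] → torsion [4]

Answer: M ≅ ℤ^1 ⊕ ℤ/4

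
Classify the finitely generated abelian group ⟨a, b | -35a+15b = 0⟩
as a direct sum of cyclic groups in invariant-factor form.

rank_ℚ(R)=1; free=2−1=1
SNF(R) diag = [5] → torsion [5]

Answer: M ≅ ℤ^1 ⊕ ℤ/5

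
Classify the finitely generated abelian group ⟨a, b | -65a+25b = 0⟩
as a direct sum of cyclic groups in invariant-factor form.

Answer: M ≅ ℤ^1 ⊕ ℤ/5

Derivation:
rank_ℚ(R)=1; free=2−1=1
SNF(R) diag = [5] → torsion [5]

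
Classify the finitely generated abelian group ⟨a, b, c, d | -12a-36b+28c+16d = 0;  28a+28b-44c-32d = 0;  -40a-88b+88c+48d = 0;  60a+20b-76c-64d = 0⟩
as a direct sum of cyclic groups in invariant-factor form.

rank_ℚ(R)=4; free=4−4=0
SNF(R) diag = [4, 8, 16, 16] → torsion [4, 8, 16, 16]

Answer: M ≅ ℤ/4 ⊕ ℤ/8 ⊕ ℤ/16 ⊕ ℤ/16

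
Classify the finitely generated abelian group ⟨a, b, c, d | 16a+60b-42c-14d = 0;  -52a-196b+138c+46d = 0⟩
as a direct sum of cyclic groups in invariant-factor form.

rank_ℚ(R)=2; free=4−2=2
SNF(R) diag = [2, 4] → torsion [2, 4]

Answer: M ≅ ℤ^2 ⊕ ℤ/2 ⊕ ℤ/4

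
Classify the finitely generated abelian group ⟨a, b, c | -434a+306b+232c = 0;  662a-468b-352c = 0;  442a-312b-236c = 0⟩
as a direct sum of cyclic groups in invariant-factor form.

rank_ℚ(R)=3; free=3−3=0
SNF(R) diag = [2, 6, 12] → torsion [2, 6, 12]

Answer: M ≅ ℤ/2 ⊕ ℤ/6 ⊕ ℤ/12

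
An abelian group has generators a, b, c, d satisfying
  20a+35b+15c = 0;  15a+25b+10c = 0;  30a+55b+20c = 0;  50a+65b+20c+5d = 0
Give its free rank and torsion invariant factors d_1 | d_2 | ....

rank_ℚ(R)=4; free=4−4=0
SNF(R) diag = [5, 5, 5, 5] → torsion [5, 5, 5, 5]

Answer: M ≅ ℤ/5 ⊕ ℤ/5 ⊕ ℤ/5 ⊕ ℤ/5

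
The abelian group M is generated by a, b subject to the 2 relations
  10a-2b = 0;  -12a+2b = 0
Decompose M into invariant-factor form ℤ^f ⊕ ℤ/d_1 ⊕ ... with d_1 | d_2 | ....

Answer: M ≅ ℤ/2 ⊕ ℤ/2

Derivation:
rank_ℚ(R)=2; free=2−2=0
SNF(R) diag = [2, 2] → torsion [2, 2]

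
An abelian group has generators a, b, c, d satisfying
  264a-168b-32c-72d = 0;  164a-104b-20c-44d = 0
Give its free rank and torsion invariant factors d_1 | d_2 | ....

Answer: M ≅ ℤ^2 ⊕ ℤ/4 ⊕ ℤ/8

Derivation:
rank_ℚ(R)=2; free=4−2=2
SNF(R) diag = [4, 8] → torsion [4, 8]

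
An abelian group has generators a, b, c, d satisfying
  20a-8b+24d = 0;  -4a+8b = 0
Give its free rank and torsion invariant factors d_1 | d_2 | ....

rank_ℚ(R)=2; free=4−2=2
SNF(R) diag = [4, 8] → torsion [4, 8]

Answer: M ≅ ℤ^2 ⊕ ℤ/4 ⊕ ℤ/8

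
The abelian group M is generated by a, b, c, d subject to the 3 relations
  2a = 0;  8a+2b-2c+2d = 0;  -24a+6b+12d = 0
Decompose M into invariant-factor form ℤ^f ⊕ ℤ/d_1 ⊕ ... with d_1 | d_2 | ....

rank_ℚ(R)=3; free=4−3=1
SNF(R) diag = [2, 2, 6] → torsion [2, 2, 6]

Answer: M ≅ ℤ^1 ⊕ ℤ/2 ⊕ ℤ/2 ⊕ ℤ/6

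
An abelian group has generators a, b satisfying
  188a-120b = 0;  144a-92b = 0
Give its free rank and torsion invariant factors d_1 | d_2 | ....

Answer: M ≅ ℤ/4 ⊕ ℤ/4

Derivation:
rank_ℚ(R)=2; free=2−2=0
SNF(R) diag = [4, 4] → torsion [4, 4]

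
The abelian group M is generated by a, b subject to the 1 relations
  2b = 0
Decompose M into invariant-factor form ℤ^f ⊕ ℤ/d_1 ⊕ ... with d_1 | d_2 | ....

Answer: M ≅ ℤ^1 ⊕ ℤ/2

Derivation:
rank_ℚ(R)=1; free=2−1=1
SNF(R) diag = [2] → torsion [2]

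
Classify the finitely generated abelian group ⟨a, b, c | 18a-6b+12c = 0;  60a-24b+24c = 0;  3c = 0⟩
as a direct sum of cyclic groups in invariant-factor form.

Answer: M ≅ ℤ/3 ⊕ ℤ/6 ⊕ ℤ/12

Derivation:
rank_ℚ(R)=3; free=3−3=0
SNF(R) diag = [3, 6, 12] → torsion [3, 6, 12]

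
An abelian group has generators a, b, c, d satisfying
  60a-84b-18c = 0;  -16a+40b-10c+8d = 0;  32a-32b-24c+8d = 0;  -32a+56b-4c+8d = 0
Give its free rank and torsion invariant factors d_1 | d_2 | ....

Answer: M ≅ ℤ/2 ⊕ ℤ/4 ⊕ ℤ/8 ⊕ ℤ/24

Derivation:
rank_ℚ(R)=4; free=4−4=0
SNF(R) diag = [2, 4, 8, 24] → torsion [2, 4, 8, 24]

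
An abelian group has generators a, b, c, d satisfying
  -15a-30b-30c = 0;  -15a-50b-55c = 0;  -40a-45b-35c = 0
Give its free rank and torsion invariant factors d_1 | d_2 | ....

rank_ℚ(R)=3; free=4−3=1
SNF(R) diag = [5, 5, 15] → torsion [5, 5, 15]

Answer: M ≅ ℤ^1 ⊕ ℤ/5 ⊕ ℤ/5 ⊕ ℤ/15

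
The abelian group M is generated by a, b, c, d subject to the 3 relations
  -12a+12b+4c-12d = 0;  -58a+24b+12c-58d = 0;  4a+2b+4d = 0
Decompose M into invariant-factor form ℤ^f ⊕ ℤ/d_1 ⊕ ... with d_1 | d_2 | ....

rank_ℚ(R)=3; free=4−3=1
SNF(R) diag = [2, 2, 4] → torsion [2, 2, 4]

Answer: M ≅ ℤ^1 ⊕ ℤ/2 ⊕ ℤ/2 ⊕ ℤ/4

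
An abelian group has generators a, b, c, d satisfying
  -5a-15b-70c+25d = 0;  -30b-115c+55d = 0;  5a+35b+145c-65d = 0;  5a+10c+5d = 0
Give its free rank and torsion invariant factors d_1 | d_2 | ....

Answer: M ≅ ℤ/5 ⊕ ℤ/5 ⊕ ℤ/5 ⊕ ℤ/15

Derivation:
rank_ℚ(R)=4; free=4−4=0
SNF(R) diag = [5, 5, 5, 15] → torsion [5, 5, 5, 15]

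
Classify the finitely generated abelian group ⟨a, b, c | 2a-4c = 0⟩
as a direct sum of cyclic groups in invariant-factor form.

Answer: M ≅ ℤ^2 ⊕ ℤ/2

Derivation:
rank_ℚ(R)=1; free=3−1=2
SNF(R) diag = [2] → torsion [2]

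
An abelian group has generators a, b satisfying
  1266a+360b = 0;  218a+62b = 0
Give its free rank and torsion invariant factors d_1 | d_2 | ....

rank_ℚ(R)=2; free=2−2=0
SNF(R) diag = [2, 6] → torsion [2, 6]

Answer: M ≅ ℤ/2 ⊕ ℤ/6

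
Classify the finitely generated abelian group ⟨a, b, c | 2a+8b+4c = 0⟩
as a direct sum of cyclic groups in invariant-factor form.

rank_ℚ(R)=1; free=3−1=2
SNF(R) diag = [2] → torsion [2]

Answer: M ≅ ℤ^2 ⊕ ℤ/2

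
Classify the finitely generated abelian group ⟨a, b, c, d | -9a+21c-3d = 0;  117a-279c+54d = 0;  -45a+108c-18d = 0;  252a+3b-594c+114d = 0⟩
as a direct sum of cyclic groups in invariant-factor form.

Answer: M ≅ ℤ/3 ⊕ ℤ/3 ⊕ ℤ/9 ⊕ ℤ/9

Derivation:
rank_ℚ(R)=4; free=4−4=0
SNF(R) diag = [3, 3, 9, 9] → torsion [3, 3, 9, 9]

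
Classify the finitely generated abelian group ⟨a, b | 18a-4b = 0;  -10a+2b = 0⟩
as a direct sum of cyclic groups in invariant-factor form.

Answer: M ≅ ℤ/2 ⊕ ℤ/2

Derivation:
rank_ℚ(R)=2; free=2−2=0
SNF(R) diag = [2, 2] → torsion [2, 2]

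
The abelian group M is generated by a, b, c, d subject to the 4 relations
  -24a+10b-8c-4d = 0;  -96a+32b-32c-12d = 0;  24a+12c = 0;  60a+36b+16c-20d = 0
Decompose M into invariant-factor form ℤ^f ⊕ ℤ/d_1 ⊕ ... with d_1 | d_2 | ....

Answer: M ≅ ℤ/2 ⊕ ℤ/4 ⊕ ℤ/12 ⊕ ℤ/12

Derivation:
rank_ℚ(R)=4; free=4−4=0
SNF(R) diag = [2, 4, 12, 12] → torsion [2, 4, 12, 12]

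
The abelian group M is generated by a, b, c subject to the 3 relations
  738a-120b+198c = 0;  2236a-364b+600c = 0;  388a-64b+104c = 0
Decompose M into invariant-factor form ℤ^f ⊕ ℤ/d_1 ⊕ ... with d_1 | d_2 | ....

rank_ℚ(R)=3; free=3−3=0
SNF(R) diag = [2, 4, 12] → torsion [2, 4, 12]

Answer: M ≅ ℤ/2 ⊕ ℤ/4 ⊕ ℤ/12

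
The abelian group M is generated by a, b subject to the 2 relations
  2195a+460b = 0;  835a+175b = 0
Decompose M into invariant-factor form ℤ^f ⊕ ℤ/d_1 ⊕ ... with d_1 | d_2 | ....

rank_ℚ(R)=2; free=2−2=0
SNF(R) diag = [5, 5] → torsion [5, 5]

Answer: M ≅ ℤ/5 ⊕ ℤ/5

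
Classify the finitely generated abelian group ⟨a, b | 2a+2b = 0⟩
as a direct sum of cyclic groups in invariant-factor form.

rank_ℚ(R)=1; free=2−1=1
SNF(R) diag = [2] → torsion [2]

Answer: M ≅ ℤ^1 ⊕ ℤ/2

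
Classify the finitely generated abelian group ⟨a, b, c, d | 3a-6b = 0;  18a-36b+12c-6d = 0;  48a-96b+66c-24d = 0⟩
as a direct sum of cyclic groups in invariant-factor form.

rank_ℚ(R)=3; free=4−3=1
SNF(R) diag = [3, 6, 18] → torsion [3, 6, 18]

Answer: M ≅ ℤ^1 ⊕ ℤ/3 ⊕ ℤ/6 ⊕ ℤ/18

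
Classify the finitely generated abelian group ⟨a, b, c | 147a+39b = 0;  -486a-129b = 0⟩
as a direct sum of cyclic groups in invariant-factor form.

Answer: M ≅ ℤ^1 ⊕ ℤ/3 ⊕ ℤ/3

Derivation:
rank_ℚ(R)=2; free=3−2=1
SNF(R) diag = [3, 3] → torsion [3, 3]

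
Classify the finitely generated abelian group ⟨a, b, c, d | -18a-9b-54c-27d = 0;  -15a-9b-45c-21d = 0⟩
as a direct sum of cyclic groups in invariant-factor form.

rank_ℚ(R)=2; free=4−2=2
SNF(R) diag = [3, 9] → torsion [3, 9]

Answer: M ≅ ℤ^2 ⊕ ℤ/3 ⊕ ℤ/9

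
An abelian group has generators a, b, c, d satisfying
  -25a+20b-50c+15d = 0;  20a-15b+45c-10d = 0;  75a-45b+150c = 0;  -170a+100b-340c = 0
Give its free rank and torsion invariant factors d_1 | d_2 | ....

rank_ℚ(R)=4; free=4−4=0
SNF(R) diag = [5, 5, 15, 30] → torsion [5, 5, 15, 30]

Answer: M ≅ ℤ/5 ⊕ ℤ/5 ⊕ ℤ/15 ⊕ ℤ/30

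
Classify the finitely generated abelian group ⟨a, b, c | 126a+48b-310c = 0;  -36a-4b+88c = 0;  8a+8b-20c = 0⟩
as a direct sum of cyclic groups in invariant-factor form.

Answer: M ≅ ℤ/2 ⊕ ℤ/4 ⊕ ℤ/4

Derivation:
rank_ℚ(R)=3; free=3−3=0
SNF(R) diag = [2, 4, 4] → torsion [2, 4, 4]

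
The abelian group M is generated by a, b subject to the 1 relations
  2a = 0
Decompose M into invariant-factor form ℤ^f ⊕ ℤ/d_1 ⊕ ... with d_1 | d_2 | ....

rank_ℚ(R)=1; free=2−1=1
SNF(R) diag = [2] → torsion [2]

Answer: M ≅ ℤ^1 ⊕ ℤ/2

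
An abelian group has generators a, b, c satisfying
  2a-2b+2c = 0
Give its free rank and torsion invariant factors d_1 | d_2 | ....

rank_ℚ(R)=1; free=3−1=2
SNF(R) diag = [2] → torsion [2]

Answer: M ≅ ℤ^2 ⊕ ℤ/2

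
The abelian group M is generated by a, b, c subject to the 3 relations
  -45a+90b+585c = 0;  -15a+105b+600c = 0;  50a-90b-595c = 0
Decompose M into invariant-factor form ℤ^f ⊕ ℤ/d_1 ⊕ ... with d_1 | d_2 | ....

rank_ℚ(R)=3; free=3−3=0
SNF(R) diag = [5, 15, 45] → torsion [5, 15, 45]

Answer: M ≅ ℤ/5 ⊕ ℤ/15 ⊕ ℤ/45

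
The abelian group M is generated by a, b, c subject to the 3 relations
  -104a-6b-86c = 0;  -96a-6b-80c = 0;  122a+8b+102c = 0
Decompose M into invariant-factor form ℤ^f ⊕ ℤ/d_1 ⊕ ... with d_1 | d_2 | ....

Answer: M ≅ ℤ/2 ⊕ ℤ/2 ⊕ ℤ/2

Derivation:
rank_ℚ(R)=3; free=3−3=0
SNF(R) diag = [2, 2, 2] → torsion [2, 2, 2]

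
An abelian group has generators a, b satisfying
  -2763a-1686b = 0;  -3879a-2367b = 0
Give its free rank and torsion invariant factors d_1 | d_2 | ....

rank_ℚ(R)=2; free=2−2=0
SNF(R) diag = [3, 9] → torsion [3, 9]

Answer: M ≅ ℤ/3 ⊕ ℤ/9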